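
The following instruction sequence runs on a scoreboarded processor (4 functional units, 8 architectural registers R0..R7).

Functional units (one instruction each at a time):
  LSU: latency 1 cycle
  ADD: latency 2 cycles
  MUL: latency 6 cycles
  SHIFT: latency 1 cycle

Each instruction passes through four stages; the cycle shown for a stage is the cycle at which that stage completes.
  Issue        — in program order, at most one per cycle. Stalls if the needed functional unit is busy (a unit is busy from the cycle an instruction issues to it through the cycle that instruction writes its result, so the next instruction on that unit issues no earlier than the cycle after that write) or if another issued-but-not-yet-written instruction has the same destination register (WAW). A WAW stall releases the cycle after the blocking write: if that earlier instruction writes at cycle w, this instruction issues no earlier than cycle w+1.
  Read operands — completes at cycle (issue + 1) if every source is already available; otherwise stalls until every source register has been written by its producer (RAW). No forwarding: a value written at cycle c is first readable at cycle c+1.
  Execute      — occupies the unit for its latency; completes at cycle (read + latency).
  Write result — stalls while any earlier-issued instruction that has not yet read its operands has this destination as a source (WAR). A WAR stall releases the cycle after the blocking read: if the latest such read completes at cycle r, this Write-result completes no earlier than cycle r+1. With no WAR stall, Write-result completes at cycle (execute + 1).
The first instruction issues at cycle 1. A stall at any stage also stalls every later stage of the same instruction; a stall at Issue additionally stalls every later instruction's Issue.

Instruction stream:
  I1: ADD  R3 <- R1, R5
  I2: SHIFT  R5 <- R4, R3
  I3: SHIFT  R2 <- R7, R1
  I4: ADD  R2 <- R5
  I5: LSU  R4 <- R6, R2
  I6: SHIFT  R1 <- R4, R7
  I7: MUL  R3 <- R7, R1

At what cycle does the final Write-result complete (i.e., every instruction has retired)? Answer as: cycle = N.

cycle = 31

I1 -> (1, 2, 4, 5)
I2 -> (2, 6, 7, 8)  // RAW R3: wait I1 write@5
I3 -> (9, 10, 11, 12)  // struct: SHIFT busy until I2 writes@8
I4 -> (13, 14, 16, 17)  // WAW R2: wait I3 write@12
I5 -> (14, 18, 19, 20)  // RAW R2: wait I4 write@17
I6 -> (15, 21, 22, 23)  // RAW R4: wait I5 write@20
I7 -> (16, 24, 30, 31)  // RAW R1: wait I6 write@23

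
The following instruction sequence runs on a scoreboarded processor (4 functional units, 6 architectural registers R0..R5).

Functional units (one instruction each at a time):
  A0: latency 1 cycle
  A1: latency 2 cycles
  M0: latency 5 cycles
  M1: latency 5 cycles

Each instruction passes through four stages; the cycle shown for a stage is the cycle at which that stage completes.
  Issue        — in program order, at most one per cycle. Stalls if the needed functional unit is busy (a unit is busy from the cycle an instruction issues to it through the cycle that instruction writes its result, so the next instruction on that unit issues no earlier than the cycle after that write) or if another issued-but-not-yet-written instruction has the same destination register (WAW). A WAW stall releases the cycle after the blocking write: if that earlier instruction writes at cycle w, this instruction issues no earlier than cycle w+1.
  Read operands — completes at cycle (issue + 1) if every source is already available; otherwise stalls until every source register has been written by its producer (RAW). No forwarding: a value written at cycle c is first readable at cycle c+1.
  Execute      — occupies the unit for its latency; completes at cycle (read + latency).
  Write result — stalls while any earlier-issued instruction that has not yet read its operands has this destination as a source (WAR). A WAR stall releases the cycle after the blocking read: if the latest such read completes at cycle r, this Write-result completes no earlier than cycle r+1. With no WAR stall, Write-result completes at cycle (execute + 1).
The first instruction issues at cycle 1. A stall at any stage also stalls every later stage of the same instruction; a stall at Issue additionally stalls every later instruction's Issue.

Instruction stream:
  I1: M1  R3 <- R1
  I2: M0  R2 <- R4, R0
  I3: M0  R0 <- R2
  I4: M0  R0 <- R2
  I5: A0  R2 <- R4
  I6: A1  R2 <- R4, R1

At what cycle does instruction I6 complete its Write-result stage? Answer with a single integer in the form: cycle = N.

[1] issue I1 (M1)
[2] I1 read-ops; issue I2 (M0)
[3] I2 read-ops
[7] I1 finished on M1
[8] I1→R3; I2 finished on M0
[9] I2→R2
[10] issue I3 (M0)
[11] I3 read-ops
[16] I3 finished on M0
[17] I3→R0
[18] issue I4 (M0)
[19] I4 read-ops; issue I5 (A0)
[20] I5 read-ops
[21] I5 finished on A0
[22] I5→R2
[23] issue I6 (A1)
[24] I4 finished on M0; I6 read-ops
[25] I4→R0
[26] I6 finished on A1
[27] I6→R2

cycle = 27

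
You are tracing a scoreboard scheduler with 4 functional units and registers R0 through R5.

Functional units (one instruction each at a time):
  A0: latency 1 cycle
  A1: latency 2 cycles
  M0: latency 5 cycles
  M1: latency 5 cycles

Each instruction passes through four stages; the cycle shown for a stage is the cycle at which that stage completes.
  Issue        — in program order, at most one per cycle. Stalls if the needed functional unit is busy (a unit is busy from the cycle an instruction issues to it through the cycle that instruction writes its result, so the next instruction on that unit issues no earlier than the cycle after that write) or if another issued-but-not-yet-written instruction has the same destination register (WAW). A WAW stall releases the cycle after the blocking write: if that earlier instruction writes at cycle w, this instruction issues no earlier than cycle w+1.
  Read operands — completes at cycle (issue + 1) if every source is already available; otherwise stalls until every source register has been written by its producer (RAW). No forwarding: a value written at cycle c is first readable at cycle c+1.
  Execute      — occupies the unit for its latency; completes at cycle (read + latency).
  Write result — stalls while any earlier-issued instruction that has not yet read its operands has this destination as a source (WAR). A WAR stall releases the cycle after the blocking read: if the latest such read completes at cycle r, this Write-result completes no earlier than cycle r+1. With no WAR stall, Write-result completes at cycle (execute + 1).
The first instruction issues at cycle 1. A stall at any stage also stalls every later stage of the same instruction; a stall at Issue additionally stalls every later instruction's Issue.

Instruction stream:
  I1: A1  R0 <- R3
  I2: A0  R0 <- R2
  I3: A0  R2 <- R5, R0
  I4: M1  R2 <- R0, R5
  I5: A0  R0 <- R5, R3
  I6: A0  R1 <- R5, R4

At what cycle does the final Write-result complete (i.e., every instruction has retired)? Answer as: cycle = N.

  I1 | 1 | 2 | 4 | 5
  I2 | 6 | 7 | 8 | 9   WAW R0: wait I1 write@5
  I3 | 10 | 11 | 12 | 13   struct: A0 busy until I2 writes@9
  I4 | 14 | 15 | 20 | 21   WAW R2: wait I3 write@13
  I5 | 15 | 16 | 17 | 18
  I6 | 19 | 20 | 21 | 22   struct: A0 busy until I5 writes@18

cycle = 22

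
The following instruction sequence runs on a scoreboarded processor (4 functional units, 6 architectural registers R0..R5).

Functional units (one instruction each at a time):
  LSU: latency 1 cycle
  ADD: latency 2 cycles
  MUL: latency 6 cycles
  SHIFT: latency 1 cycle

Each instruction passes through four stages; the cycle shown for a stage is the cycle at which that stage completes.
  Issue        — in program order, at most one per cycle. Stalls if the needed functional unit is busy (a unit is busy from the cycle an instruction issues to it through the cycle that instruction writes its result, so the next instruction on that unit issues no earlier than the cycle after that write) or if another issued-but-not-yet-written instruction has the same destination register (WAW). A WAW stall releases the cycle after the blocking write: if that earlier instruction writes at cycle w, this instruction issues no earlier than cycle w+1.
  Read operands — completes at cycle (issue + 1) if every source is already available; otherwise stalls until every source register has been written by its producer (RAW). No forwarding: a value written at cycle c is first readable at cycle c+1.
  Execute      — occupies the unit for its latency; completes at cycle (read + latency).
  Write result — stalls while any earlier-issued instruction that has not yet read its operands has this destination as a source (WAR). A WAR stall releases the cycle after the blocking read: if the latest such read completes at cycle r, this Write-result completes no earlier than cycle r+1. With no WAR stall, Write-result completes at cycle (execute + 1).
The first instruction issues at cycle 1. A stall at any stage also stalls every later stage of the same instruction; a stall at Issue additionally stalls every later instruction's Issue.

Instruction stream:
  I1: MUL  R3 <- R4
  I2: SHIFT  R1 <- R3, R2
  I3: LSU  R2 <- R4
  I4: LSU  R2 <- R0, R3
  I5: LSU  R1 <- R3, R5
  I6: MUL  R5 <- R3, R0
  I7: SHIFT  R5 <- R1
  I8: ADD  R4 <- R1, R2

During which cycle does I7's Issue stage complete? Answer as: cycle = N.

cycle 1: issue I1 (MUL)
cycle 2: I1 read-ops, issue I2 (SHIFT)
cycle 3: issue I3 (LSU)
cycle 4: I3 read-ops
cycle 5: I3 finished on LSU
cycle 8: I1 finished on MUL
cycle 9: I1→R3
cycle 10: I2 read-ops
cycle 11: I2 finished on SHIFT, I3→R2
cycle 12: I2→R1, issue I4 (LSU)
cycle 13: I4 read-ops
cycle 14: I4 finished on LSU
cycle 15: I4→R2
cycle 16: issue I5 (LSU)
cycle 17: I5 read-ops, issue I6 (MUL)
cycle 18: I5 finished on LSU, I6 read-ops
cycle 19: I5→R1
cycle 24: I6 finished on MUL
cycle 25: I6→R5
cycle 26: issue I7 (SHIFT)
cycle 27: I7 read-ops, issue I8 (ADD)
cycle 28: I7 finished on SHIFT, I8 read-ops
cycle 29: I7→R5
cycle 30: I8 finished on ADD
cycle 31: I8→R4

cycle = 26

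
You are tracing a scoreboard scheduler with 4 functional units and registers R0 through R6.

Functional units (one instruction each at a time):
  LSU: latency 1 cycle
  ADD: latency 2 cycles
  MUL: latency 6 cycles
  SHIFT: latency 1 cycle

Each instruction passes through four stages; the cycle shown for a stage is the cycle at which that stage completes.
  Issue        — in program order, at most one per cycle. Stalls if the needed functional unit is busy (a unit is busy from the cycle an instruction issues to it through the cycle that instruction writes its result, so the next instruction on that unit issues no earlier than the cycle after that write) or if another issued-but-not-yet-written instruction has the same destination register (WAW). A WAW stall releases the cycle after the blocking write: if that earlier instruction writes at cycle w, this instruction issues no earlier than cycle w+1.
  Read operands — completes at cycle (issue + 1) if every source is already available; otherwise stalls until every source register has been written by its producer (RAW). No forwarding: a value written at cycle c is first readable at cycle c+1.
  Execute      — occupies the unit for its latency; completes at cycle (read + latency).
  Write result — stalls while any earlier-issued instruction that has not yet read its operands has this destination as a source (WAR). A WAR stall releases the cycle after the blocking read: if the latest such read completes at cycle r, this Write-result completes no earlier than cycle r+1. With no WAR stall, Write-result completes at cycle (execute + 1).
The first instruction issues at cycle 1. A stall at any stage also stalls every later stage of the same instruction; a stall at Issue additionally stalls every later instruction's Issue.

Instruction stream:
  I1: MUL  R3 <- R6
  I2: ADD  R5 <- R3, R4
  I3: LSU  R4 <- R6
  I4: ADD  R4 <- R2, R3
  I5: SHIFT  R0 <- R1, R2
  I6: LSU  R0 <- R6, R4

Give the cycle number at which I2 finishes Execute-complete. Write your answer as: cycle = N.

cycle = 12

cycle 1: I1 issues→MUL
cycle 2: I1 reads · I2 issues→ADD
cycle 3: I3 issues→LSU
cycle 4: I3 reads
cycle 5: I3 exec-done
cycle 8: I1 exec-done
cycle 9: I1 writes R3
cycle 10: I2 reads
cycle 11: I3 writes R4
cycle 12: I2 exec-done
cycle 13: I2 writes R5
cycle 14: I4 issues→ADD
cycle 15: I4 reads · I5 issues→SHIFT
cycle 16: I5 reads
cycle 17: I4 exec-done · I5 exec-done
cycle 18: I4 writes R4 · I5 writes R0
cycle 19: I6 issues→LSU
cycle 20: I6 reads
cycle 21: I6 exec-done
cycle 22: I6 writes R0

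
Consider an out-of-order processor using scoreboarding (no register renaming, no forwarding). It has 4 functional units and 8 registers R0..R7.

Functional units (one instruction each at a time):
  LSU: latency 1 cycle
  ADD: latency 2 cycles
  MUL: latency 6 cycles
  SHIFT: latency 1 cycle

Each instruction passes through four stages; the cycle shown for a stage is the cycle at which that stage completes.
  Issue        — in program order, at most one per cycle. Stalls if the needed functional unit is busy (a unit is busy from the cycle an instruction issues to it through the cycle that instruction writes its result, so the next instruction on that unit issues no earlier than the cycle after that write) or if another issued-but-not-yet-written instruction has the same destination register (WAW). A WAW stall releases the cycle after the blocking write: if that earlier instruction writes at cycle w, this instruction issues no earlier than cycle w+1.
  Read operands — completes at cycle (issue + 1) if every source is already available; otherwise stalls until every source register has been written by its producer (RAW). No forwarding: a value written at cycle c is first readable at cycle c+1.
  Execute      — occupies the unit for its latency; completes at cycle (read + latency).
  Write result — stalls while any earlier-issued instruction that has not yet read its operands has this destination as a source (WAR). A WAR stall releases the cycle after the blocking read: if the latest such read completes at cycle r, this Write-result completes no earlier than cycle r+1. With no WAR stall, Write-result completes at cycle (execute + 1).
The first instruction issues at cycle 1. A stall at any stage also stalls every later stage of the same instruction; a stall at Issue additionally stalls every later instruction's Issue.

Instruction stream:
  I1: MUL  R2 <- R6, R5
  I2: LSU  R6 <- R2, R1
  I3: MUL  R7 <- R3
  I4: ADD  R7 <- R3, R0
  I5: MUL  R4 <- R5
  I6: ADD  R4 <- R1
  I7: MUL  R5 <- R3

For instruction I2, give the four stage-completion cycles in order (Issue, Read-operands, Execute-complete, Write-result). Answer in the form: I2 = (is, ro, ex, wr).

[I1] 1/2/8/9
[I2] 2/10/11/12  (RAW R2: wait I1 write@9)
[I3] 10/11/17/18  (struct: MUL busy until I1 writes@9)
[I4] 19/20/22/23  (WAW R7: wait I3 write@18)
[I5] 20/21/27/28
[I6] 29/30/32/33  (WAW R4: wait I5 write@28)
[I7] 30/31/37/38

I2 = (2, 10, 11, 12)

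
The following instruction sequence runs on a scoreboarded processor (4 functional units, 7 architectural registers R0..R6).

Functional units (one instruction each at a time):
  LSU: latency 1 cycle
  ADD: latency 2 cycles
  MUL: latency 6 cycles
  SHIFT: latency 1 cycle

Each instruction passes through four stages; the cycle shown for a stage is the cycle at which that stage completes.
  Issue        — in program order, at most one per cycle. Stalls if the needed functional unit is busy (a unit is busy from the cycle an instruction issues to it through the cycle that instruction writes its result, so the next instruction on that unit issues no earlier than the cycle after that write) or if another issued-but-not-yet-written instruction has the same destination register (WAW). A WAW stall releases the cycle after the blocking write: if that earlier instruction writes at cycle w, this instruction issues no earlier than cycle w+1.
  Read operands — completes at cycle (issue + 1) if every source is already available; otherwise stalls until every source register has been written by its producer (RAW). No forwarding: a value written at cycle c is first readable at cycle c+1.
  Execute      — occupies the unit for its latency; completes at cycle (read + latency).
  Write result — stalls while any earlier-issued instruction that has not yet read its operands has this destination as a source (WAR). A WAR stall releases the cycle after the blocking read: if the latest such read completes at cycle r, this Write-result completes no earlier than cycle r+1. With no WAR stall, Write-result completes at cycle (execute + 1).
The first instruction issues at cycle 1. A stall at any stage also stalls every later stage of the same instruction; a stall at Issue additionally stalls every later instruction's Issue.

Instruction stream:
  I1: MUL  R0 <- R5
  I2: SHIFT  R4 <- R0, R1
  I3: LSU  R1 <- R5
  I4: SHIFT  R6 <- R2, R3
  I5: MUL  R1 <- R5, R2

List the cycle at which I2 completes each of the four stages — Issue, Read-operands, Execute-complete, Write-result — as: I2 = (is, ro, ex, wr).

I1  is:1  ro:2  ex:8  wr:9
I2  is:2  ro:10  ex:11  wr:12  — RAW R0: wait I1 write@9
I3  is:3  ro:4  ex:5  wr:11  — WAR R1: wait I2 read@10
I4  is:13  ro:14  ex:15  wr:16  — struct: SHIFT busy until I2 writes@12
I5  is:14  ro:15  ex:21  wr:22

I2 = (2, 10, 11, 12)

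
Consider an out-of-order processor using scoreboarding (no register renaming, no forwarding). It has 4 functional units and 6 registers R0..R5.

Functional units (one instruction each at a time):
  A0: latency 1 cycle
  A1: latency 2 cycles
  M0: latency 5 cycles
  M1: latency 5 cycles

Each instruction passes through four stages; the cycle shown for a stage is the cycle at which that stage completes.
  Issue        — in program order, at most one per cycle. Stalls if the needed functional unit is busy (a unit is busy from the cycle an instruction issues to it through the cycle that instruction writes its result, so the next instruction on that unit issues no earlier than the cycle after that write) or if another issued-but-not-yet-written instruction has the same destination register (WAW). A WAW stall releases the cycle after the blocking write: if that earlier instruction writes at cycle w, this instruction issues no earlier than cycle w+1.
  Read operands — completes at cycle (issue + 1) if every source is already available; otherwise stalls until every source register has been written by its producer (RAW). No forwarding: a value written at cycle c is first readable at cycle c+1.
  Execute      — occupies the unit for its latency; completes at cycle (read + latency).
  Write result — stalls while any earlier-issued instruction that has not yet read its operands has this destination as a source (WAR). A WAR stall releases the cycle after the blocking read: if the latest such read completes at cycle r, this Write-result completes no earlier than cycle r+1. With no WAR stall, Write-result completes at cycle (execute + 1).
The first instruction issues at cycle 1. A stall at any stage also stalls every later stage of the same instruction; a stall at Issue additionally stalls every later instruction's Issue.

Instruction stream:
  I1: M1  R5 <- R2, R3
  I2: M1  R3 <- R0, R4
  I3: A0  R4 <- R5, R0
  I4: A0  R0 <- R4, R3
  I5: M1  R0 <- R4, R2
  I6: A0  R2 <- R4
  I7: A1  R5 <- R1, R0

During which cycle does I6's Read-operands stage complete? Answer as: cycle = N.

cycle = 22

I1: IS=1 RO=2 EX=7 WR=8
I2: IS=9 RO=10 EX=15 WR=16  [struct: M1 busy until I1 writes@8]
I3: IS=10 RO=11 EX=12 WR=13
I4: IS=14 RO=17 EX=18 WR=19  [struct: A0 busy until I3 writes@13; RAW R3: wait I2 write@16]
I5: IS=20 RO=21 EX=26 WR=27  [WAW R0: wait I4 write@19]
I6: IS=21 RO=22 EX=23 WR=24
I7: IS=22 RO=28 EX=30 WR=31  [RAW R0: wait I5 write@27]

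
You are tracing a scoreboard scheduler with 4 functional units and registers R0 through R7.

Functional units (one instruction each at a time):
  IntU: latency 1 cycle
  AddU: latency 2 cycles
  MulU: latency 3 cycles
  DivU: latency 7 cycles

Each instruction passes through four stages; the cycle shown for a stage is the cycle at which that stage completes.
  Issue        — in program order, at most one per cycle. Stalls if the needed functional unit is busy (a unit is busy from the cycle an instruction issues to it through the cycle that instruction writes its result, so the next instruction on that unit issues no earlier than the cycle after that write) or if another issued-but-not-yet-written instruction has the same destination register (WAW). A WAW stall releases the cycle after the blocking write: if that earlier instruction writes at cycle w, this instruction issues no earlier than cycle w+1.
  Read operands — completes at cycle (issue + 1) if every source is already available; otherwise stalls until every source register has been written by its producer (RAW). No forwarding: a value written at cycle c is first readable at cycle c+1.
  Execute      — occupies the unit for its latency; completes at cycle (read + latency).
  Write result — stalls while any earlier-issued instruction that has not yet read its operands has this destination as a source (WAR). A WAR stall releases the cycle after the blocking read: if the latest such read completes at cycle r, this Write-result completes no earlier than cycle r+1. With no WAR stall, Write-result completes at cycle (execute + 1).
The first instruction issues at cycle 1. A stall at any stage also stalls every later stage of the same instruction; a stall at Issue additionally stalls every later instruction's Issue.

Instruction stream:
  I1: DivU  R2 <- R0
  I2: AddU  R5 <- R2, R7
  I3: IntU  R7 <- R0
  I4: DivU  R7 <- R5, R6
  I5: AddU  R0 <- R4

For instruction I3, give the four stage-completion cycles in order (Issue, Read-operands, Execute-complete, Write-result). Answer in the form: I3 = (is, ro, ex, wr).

1) issue 1, read 2, done 9, write 10
2) issue 2, read 11, done 13, write 14  <RAW R2: wait I1 write@10>
3) issue 3, read 4, done 5, write 12  <WAR R7: wait I2 read@11>
4) issue 13, read 15, done 22, write 23  <WAW R7: wait I3 write@12 / RAW R5: wait I2 write@14>
5) issue 15, read 16, done 18, write 19  <struct: AddU busy until I2 writes@14>

I3 = (3, 4, 5, 12)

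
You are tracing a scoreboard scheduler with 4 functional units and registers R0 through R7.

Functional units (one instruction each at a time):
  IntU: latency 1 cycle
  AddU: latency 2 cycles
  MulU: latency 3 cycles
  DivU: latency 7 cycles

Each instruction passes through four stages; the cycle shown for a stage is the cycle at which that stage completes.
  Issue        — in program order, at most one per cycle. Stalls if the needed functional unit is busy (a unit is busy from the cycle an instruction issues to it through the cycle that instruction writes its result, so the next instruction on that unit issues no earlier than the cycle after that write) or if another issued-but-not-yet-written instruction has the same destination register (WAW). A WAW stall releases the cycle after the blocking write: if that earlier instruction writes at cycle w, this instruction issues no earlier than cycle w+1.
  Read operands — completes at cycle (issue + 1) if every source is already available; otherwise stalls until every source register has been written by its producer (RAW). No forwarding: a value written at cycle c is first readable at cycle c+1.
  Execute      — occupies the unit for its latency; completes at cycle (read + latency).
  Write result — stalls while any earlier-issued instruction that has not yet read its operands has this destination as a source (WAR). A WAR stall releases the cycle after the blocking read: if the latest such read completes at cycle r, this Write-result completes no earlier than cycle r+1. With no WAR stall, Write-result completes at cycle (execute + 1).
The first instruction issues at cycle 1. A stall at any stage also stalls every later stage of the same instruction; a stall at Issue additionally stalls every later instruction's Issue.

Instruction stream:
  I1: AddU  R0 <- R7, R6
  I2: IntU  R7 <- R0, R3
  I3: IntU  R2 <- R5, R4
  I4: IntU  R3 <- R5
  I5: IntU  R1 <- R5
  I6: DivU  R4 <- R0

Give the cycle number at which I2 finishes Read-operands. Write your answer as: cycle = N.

I1: IS=1 RO=2 EX=4 WR=5
I2: IS=2 RO=6 EX=7 WR=8  [RAW R0: wait I1 write@5]
I3: IS=9 RO=10 EX=11 WR=12  [struct: IntU busy until I2 writes@8]
I4: IS=13 RO=14 EX=15 WR=16  [struct: IntU busy until I3 writes@12]
I5: IS=17 RO=18 EX=19 WR=20  [struct: IntU busy until I4 writes@16]
I6: IS=18 RO=19 EX=26 WR=27

cycle = 6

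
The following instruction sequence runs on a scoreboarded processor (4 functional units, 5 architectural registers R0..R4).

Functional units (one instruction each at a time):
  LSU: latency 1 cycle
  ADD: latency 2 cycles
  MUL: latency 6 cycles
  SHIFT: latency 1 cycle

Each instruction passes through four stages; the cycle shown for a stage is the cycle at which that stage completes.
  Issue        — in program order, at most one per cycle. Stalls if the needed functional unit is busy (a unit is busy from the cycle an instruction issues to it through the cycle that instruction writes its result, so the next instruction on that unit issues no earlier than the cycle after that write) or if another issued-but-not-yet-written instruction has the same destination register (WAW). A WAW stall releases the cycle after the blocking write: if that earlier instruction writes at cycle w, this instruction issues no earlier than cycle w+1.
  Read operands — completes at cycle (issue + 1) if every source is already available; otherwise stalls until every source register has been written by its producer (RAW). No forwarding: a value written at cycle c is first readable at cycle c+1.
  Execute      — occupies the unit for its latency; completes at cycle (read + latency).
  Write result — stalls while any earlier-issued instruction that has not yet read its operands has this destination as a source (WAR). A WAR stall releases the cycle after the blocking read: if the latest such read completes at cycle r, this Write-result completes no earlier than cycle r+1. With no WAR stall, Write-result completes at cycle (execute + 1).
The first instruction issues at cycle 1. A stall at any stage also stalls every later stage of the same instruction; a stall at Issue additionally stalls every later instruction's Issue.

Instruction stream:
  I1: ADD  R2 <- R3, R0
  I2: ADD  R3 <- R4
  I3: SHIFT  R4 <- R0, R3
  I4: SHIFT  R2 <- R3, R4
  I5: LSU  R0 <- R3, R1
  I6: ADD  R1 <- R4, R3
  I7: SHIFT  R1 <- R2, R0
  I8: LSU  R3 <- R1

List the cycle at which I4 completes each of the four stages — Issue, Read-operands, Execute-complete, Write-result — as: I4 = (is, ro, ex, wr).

I4 = (14, 15, 16, 17)

I1 -> (1, 2, 4, 5)
I2 -> (6, 7, 9, 10)  // struct: ADD busy until I1 writes@5
I3 -> (7, 11, 12, 13)  // RAW R3: wait I2 write@10
I4 -> (14, 15, 16, 17)  // struct: SHIFT busy until I3 writes@13
I5 -> (15, 16, 17, 18)
I6 -> (16, 17, 19, 20)
I7 -> (21, 22, 23, 24)  // WAW R1: wait I6 write@20
I8 -> (22, 25, 26, 27)  // RAW R1: wait I7 write@24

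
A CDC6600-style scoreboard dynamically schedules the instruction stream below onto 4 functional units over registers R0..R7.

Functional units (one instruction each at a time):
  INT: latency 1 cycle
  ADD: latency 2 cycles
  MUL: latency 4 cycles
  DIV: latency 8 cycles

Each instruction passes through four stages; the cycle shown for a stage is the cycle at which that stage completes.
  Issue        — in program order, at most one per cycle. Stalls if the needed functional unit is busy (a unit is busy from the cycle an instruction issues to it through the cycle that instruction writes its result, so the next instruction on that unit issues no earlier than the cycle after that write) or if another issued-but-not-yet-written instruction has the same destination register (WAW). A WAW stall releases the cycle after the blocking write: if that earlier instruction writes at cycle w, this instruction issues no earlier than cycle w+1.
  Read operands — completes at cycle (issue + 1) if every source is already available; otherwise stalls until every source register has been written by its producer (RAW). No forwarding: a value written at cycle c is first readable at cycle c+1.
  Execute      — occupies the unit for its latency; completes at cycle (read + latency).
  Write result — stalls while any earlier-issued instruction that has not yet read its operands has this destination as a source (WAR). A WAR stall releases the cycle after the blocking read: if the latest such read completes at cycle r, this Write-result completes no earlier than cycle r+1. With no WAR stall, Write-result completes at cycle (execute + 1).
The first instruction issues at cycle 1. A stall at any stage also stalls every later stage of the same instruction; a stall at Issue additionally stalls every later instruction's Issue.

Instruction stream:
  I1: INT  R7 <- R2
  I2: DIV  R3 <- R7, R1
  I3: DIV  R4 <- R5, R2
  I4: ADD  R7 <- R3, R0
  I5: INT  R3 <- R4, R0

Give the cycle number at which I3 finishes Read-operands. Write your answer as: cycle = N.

cycle = 16

[1] I1 dispatched to INT
[2] I1 operands ready · I2 dispatched to DIV
[3] I1 complete
[4] R7←I1
[5] I2 operands ready
[13] I2 complete
[14] R3←I2
[15] I3 dispatched to DIV
[16] I3 operands ready · I4 dispatched to ADD
[17] I4 operands ready · I5 dispatched to INT
[19] I4 complete
[20] R7←I4
[24] I3 complete
[25] R4←I3
[26] I5 operands ready
[27] I5 complete
[28] R3←I5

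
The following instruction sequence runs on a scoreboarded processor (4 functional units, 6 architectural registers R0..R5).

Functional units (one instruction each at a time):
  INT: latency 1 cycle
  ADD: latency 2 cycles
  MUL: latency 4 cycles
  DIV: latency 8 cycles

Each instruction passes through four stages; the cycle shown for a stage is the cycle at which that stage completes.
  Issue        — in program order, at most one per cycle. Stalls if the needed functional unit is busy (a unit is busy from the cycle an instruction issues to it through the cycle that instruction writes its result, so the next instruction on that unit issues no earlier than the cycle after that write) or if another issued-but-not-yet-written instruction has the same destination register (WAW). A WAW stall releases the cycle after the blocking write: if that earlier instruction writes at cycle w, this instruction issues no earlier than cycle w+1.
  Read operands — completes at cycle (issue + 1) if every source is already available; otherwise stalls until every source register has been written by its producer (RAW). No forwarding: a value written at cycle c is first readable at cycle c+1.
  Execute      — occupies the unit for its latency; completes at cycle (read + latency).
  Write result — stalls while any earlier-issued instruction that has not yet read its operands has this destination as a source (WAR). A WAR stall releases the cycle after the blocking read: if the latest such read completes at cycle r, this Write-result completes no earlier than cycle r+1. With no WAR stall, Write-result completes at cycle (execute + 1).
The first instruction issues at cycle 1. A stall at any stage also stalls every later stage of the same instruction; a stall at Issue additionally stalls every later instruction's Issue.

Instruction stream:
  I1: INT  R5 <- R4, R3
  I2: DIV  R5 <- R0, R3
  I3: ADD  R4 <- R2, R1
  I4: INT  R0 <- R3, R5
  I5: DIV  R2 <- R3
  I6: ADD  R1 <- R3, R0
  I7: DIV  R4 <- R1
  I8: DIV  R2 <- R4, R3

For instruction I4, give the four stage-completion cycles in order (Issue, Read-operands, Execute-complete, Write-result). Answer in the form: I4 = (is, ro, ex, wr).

cycle 1: I1 dispatched to INT
cycle 2: I1 operands ready
cycle 3: I1 complete
cycle 4: R5←I1
cycle 5: I2 dispatched to DIV
cycle 6: I2 operands ready · I3 dispatched to ADD
cycle 7: I3 operands ready · I4 dispatched to INT
cycle 9: I3 complete
cycle 10: R4←I3
cycle 14: I2 complete
cycle 15: R5←I2
cycle 16: I4 operands ready · I5 dispatched to DIV
cycle 17: I4 complete · I5 operands ready · I6 dispatched to ADD
cycle 18: R0←I4
cycle 19: I6 operands ready
cycle 21: I6 complete
cycle 22: R1←I6
cycle 25: I5 complete
cycle 26: R2←I5
cycle 27: I7 dispatched to DIV
cycle 28: I7 operands ready
cycle 36: I7 complete
cycle 37: R4←I7
cycle 38: I8 dispatched to DIV
cycle 39: I8 operands ready
cycle 47: I8 complete
cycle 48: R2←I8

I4 = (7, 16, 17, 18)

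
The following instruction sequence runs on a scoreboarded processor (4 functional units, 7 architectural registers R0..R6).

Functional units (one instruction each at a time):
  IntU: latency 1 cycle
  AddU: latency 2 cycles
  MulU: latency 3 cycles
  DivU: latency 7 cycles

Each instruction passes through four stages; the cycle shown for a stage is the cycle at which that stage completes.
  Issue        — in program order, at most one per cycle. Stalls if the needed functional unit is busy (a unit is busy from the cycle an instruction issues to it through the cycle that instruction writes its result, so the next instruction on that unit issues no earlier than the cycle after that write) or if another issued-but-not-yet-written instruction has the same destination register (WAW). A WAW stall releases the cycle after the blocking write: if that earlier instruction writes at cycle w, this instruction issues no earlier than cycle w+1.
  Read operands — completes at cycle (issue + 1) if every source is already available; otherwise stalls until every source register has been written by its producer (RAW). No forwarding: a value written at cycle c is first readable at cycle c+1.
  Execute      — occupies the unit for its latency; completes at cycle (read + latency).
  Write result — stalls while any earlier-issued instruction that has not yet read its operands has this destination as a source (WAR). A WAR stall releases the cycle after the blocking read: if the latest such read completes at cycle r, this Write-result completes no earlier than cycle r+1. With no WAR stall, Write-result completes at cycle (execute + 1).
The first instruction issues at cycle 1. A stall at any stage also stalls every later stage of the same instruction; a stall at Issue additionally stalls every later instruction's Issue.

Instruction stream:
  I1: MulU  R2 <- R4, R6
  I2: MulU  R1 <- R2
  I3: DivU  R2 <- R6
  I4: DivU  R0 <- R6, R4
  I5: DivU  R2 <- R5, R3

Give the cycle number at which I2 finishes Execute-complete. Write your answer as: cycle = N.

c1: I1 issues→MulU
c2: I1 reads
c5: I1 exec-done
c6: I1 writes R2
c7: I2 issues→MulU
c8: I2 reads · I3 issues→DivU
c9: I3 reads
c11: I2 exec-done
c12: I2 writes R1
c16: I3 exec-done
c17: I3 writes R2
c18: I4 issues→DivU
c19: I4 reads
c26: I4 exec-done
c27: I4 writes R0
c28: I5 issues→DivU
c29: I5 reads
c36: I5 exec-done
c37: I5 writes R2

cycle = 11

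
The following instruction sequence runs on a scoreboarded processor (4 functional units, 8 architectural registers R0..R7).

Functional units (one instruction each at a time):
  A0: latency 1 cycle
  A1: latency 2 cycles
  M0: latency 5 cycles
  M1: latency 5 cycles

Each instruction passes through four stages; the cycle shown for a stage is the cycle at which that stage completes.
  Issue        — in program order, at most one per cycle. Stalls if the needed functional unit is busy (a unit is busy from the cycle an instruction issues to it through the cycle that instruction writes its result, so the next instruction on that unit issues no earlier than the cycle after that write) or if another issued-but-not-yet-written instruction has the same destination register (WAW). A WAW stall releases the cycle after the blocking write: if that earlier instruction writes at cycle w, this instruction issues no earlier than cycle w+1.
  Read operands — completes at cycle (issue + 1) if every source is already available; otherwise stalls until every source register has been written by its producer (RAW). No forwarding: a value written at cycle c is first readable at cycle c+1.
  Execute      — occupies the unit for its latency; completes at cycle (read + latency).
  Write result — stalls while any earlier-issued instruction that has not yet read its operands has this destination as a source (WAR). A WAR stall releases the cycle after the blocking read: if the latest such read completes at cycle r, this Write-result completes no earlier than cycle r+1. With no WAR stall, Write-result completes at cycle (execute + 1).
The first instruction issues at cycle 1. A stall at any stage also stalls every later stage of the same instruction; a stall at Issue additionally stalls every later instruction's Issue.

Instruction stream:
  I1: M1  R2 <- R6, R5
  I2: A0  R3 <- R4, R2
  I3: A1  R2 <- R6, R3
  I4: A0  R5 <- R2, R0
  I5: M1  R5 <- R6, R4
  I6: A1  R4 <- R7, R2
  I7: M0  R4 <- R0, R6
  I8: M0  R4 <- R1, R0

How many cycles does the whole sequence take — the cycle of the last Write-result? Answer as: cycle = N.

cycle = 40

I1: IS=1 RO=2 EX=7 WR=8
I2: IS=2 RO=9 EX=10 WR=11  [RAW R2: wait I1 write@8]
I3: IS=9 RO=12 EX=14 WR=15  [WAW R2: wait I1 write@8; RAW R3: wait I2 write@11]
I4: IS=12 RO=16 EX=17 WR=18  [struct: A0 busy until I2 writes@11; RAW R2: wait I3 write@15]
I5: IS=19 RO=20 EX=25 WR=26  [WAW R5: wait I4 write@18]
I6: IS=20 RO=21 EX=23 WR=24
I7: IS=25 RO=26 EX=31 WR=32  [WAW R4: wait I6 write@24]
I8: IS=33 RO=34 EX=39 WR=40  [struct: M0 busy until I7 writes@32]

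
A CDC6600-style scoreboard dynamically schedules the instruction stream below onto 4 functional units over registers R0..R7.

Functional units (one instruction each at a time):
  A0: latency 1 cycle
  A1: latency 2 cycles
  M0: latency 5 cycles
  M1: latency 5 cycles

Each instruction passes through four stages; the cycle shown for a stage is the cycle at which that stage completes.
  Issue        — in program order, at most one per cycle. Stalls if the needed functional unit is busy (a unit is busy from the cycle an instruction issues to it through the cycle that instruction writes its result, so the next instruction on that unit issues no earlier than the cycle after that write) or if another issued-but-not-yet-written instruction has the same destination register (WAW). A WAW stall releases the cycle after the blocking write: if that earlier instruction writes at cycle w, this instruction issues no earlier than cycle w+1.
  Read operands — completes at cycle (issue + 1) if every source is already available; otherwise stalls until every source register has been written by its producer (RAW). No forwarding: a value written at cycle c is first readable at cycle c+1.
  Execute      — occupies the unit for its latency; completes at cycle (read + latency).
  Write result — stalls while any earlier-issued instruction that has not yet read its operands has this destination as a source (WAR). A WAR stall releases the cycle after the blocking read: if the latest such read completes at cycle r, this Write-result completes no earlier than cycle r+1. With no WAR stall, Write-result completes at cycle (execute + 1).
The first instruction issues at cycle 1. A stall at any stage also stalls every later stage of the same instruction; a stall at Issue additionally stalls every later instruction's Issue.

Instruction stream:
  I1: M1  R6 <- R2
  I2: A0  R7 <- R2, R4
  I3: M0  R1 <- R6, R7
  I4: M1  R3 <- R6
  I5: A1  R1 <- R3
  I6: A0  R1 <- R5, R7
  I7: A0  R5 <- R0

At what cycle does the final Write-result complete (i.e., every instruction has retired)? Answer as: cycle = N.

cycle = 28

1) issue 1, read 2, done 7, write 8
2) issue 2, read 3, done 4, write 5
3) issue 3, read 9, done 14, write 15  <RAW R6: wait I1 write@8>
4) issue 9, read 10, done 15, write 16  <struct: M1 busy until I1 writes@8>
5) issue 16, read 17, done 19, write 20  <WAW R1: wait I3 write@15>
6) issue 21, read 22, done 23, write 24  <WAW R1: wait I5 write@20>
7) issue 25, read 26, done 27, write 28  <struct: A0 busy until I6 writes@24>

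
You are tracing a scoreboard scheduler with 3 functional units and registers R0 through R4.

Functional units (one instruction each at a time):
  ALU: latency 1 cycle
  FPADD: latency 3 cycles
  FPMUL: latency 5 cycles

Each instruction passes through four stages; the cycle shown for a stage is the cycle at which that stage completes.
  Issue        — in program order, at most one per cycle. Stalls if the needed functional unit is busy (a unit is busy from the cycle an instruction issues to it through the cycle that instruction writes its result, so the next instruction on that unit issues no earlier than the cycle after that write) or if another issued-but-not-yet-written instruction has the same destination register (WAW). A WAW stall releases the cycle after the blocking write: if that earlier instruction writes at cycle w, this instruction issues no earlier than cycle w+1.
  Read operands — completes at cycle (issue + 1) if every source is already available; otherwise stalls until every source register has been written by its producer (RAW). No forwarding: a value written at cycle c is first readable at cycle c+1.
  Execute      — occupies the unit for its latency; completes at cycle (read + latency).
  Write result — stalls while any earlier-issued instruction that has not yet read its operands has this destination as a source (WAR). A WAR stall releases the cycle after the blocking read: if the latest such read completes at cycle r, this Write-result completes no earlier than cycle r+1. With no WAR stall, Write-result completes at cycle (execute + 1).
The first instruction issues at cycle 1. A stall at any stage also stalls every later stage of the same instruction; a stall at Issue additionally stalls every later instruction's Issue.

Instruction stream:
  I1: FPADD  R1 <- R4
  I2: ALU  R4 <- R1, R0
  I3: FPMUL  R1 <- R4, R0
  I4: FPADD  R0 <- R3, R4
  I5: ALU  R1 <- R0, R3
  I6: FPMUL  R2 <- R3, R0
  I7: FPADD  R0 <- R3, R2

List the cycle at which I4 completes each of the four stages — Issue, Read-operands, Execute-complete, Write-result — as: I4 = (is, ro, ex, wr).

t=1  I1 dispatched to FPADD
t=2  I1 operands ready | I2 dispatched to ALU
t=5  I1 complete
t=6  R1←I1
t=7  I2 operands ready | I3 dispatched to FPMUL
t=8  I2 complete | I4 dispatched to FPADD
t=9  R4←I2
t=10  I3 operands ready | I4 operands ready
t=13  I4 complete
t=14  R0←I4
t=15  I3 complete
t=16  R1←I3
t=17  I5 dispatched to ALU
t=18  I5 operands ready | I6 dispatched to FPMUL
t=19  I5 complete | I6 operands ready | I7 dispatched to FPADD
t=20  R1←I5
t=24  I6 complete
t=25  R2←I6
t=26  I7 operands ready
t=29  I7 complete
t=30  R0←I7

I4 = (8, 10, 13, 14)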